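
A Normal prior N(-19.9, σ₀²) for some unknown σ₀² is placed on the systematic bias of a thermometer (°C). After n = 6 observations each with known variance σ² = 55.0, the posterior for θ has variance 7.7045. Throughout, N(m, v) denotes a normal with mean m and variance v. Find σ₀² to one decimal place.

For the Normal–Normal model with known σ², precisions add: τ_n = τ₀ + n/σ².
So 1/σ₀² = 1/7.7045 − 6/55.0 = 0.129794 − 0.109091 = 0.020703.
Hence σ₀² = 1/0.020703 ≈ 48.3.

σ₀² = 48.3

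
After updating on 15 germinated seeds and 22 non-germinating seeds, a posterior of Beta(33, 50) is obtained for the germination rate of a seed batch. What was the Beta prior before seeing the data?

Beta(18, 28)

Under Beta–binomial conjugacy the posterior parameters are (α+s, β+f).
Subtract the data counts: 33−15=18, 50−22=28.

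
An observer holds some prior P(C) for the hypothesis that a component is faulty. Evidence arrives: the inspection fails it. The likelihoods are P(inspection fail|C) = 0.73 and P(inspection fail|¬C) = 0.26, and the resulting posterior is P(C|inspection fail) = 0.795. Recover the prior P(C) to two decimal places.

Bayes' rule in odds form gives O(C|E) = O(C)·[P(E|C)/P(E|¬C)], hence O(C) = O(C|E)/LR.
Posterior odds = 0.795/(1−0.795) = 3.8780. LR = 0.73/0.26 = 2.8077.
Prior odds = 3.8780/2.8077 = 1.3812, so P(C) = 1.3812/(1+1.3812) ≈ 0.58.

P(C) = 0.58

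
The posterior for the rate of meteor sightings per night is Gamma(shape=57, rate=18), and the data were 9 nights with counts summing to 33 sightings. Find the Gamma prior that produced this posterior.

Gamma(shape=24, rate=9)

Gamma–Poisson conjugacy: posterior shape = α + Σxᵢ, posterior rate = β + n.
So α = 57 − 33 = 24 and β = 18 − 9 = 9.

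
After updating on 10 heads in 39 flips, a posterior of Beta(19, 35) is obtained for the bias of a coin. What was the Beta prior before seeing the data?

Beta(9, 6)

A Beta(α, β) prior with s successes and f failures in binomial data gives a Beta(α+s, β+f) posterior.
So α = 19 − 10 = 9 and β = 35 − 29 = 6.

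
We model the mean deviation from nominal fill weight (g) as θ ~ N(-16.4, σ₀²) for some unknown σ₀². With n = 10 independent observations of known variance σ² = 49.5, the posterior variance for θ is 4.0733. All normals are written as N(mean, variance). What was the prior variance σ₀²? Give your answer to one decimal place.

For the Normal–Normal model with known σ², precisions add: τ_n = τ₀ + n/σ².
So 1/σ₀² = 1/4.0733 − 10/49.5 = 0.245501 − 0.202020 = 0.043481.
Hence σ₀² = 1/0.043481 ≈ 23.0.

σ₀² = 23.0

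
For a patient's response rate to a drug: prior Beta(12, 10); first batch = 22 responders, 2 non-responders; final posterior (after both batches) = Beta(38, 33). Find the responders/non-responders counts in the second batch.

Because Beta–binomial updating is additive in the counts, the combined data contributed (α_post−α_prior, β_post−β_prior) successes and failures.
Total across both batches: 38−12=26 responders, 33−10=23 non-responders.
Subtract the first batch: 26−22=4 responders and 23−2=21 non-responders.

4 responders and 21 non-responders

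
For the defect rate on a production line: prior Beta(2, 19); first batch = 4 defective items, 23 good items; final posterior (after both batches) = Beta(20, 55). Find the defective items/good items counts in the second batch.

Because Beta–binomial updating is additive in the counts, the combined data contributed (α_post−α_prior, β_post−β_prior) successes and failures.
Total across both batches: 20−2=18 defective items, 55−19=36 good items.
Subtract the first batch: 18−4=14 defective items and 36−23=13 good items.

14 defective items and 13 good items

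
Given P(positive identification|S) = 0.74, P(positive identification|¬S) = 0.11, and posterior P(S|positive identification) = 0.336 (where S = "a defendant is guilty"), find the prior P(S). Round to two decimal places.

P(S) = 0.07

In odds form, posterior odds = prior odds × likelihood ratio, so prior odds = posterior odds ÷ LR.
Posterior odds = 0.336/(1−0.336) = 0.5060. LR = 0.74/0.11 = 6.7273.
Prior odds = 0.5060/6.7273 = 0.0752, so P(S) = 0.0752/(1+0.0752) ≈ 0.07.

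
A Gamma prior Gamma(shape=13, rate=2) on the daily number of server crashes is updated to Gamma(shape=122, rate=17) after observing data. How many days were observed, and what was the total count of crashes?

Gamma–Poisson conjugacy: posterior shape = α + Σxᵢ, posterior rate = β + n.
Matching: Σxᵢ = 122 − 13 = 109 and n = 17 − 2 = 15.

n = 15 days with total 109 crashes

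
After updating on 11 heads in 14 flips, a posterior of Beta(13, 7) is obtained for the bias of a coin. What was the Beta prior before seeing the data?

Beta(2, 4)

A Beta(a, b) prior with s successes and f failures in binomial data gives a Beta(a+s, b+f) posterior.
Subtract the data counts: 13−11=2, 7−3=4.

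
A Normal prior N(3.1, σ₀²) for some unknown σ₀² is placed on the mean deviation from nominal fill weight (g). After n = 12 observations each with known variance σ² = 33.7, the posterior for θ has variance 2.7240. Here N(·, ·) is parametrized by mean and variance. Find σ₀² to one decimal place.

σ₀² = 90.7

For the Normal–Normal model with known σ², precisions add: τ_n = τ₀ + n/σ².
So 1/σ₀² = 1/2.7240 − 12/33.7 = 0.367107 − 0.356083 = 0.011024.
Hence σ₀² = 1/0.011024 ≈ 90.7.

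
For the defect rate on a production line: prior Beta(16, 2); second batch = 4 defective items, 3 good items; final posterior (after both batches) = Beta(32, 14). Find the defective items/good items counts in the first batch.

Sequential conjugate updates are equivalent to a single update on the pooled data, so total successes = posterior α − prior α and total failures = posterior β − prior β.
Total across both batches: 32−16=16 defective items, 14−2=12 good items.
Subtract the second batch: 16−4=12 defective items and 12−3=9 good items.

12 defective items and 9 good items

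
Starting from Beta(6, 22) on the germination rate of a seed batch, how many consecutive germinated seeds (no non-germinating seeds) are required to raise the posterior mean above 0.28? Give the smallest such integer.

After k germinated seeds and 0 non-germinating seeds the posterior is Beta(6+k, 22), with mean (6+k)/(6+22+k).
Set (6+k)/(28+k) > 0.28 and solve: k > (0.28·28 − 6)/(1 − 0.28) = 2.556.
The smallest integer exceeding 2.556 is 3.

k = 3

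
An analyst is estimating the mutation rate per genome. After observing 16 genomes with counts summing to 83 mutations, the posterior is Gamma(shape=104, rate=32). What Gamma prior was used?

Gamma–Poisson conjugacy: posterior shape = α + Σxᵢ, posterior rate = β + n.
So α = 104 − 83 = 21 and β = 32 − 16 = 16.

Gamma(shape=21, rate=16)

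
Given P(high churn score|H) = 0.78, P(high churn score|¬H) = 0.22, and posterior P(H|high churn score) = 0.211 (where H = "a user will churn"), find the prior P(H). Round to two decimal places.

P(H) = 0.07

Bayes' rule in odds form gives O(H|E) = O(H)·[P(E|H)/P(E|¬H)], hence O(H) = O(H|E)/LR.
Posterior odds = 0.211/(1−0.211) = 0.2674. LR = 0.78/0.22 = 3.5455.
Prior odds = 0.2674/3.5455 = 0.0754, so P(H) = 0.0754/(1+0.0754) ≈ 0.07.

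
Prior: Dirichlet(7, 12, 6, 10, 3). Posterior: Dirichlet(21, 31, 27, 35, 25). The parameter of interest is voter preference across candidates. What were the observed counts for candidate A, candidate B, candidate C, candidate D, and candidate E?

counts (14, 19, 21, 25, 22)

For a Dirichlet(α) prior with multinomial counts c, the posterior is Dirichlet(α + c) componentwise.
Counts are posterior − prior componentwise: 21−7=14, 31−12=19, 27−6=21, 35−10=25, 25−3=22.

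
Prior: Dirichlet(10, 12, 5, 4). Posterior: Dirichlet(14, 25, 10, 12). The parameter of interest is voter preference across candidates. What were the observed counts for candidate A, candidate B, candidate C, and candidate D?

counts (4, 13, 5, 8)

For a Dirichlet(α) prior with multinomial counts c, the posterior is Dirichlet(α + c) componentwise.
Counts are posterior − prior componentwise: 14−10=4, 25−12=13, 10−5=5, 12−4=8.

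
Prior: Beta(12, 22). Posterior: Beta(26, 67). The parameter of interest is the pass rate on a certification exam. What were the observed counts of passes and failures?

14 passes and 45 failures

Under Beta–binomial conjugacy the posterior parameters are (a+s, b+f).
Match parameters: s=26−12=14, f=67−22=45.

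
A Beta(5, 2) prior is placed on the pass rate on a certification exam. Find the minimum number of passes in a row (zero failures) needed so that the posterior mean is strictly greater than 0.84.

k = 6

After k passes and 0 failures the posterior is Beta(5+k, 2), with mean (5+k)/(5+2+k).
Set (5+k)/(7+k) > 0.84 and solve: k > (0.84·7 − 5)/(1 − 0.84) = 5.500.
The smallest integer exceeding 5.500 is 6.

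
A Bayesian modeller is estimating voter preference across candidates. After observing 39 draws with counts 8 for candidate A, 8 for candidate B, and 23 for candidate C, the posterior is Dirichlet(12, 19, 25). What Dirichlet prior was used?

Dirichlet(4, 11, 2)

For a Dirichlet(α) prior with multinomial counts c, the posterior is Dirichlet(α + c) componentwise.
Subtract each count from the matching posterior parameter: 12−8=4, 19−8=11, 25−23=2.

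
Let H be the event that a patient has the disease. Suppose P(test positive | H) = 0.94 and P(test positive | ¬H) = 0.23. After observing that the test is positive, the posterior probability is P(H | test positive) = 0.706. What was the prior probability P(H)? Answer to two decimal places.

In odds form, posterior odds = prior odds × likelihood ratio, so prior odds = posterior odds ÷ LR.
Posterior odds = 0.706/(1−0.706) = 2.4014. LR = 0.94/0.23 = 4.0870.
Prior odds = 2.4014/4.0870 = 0.5876, so P(H) = 0.5876/(1+0.5876) ≈ 0.37.

P(H) = 0.37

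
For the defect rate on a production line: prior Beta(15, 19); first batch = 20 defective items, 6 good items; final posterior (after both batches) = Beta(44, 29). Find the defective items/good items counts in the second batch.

Because Beta–binomial updating is additive in the counts, the combined data contributed (α_post−α_prior, β_post−β_prior) successes and failures.
Total across both batches: 44−15=29 defective items, 29−19=10 good items.
Subtract the first batch: 29−20=9 defective items and 10−6=4 good items.

9 defective items and 4 good items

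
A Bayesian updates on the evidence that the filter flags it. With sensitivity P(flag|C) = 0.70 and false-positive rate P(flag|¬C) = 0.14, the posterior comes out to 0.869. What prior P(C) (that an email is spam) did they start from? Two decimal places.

P(C) = 0.57

In odds form, posterior odds = prior odds × likelihood ratio, so prior odds = posterior odds ÷ LR.
Posterior odds = 0.869/(1−0.869) = 6.6336. LR = 0.70/0.14 = 5.0000.
Prior odds = 6.6336/5.0000 = 1.3267, so P(C) = 1.3267/(1+1.3267) ≈ 0.57.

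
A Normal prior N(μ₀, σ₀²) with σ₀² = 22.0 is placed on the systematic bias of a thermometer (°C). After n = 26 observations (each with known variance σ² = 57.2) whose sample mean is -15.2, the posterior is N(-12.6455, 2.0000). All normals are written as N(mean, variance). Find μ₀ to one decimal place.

The posterior mean is a precision-weighted average: μ_n = (τ₀μ₀ + τ_data·x̄)/(τ₀+τ_data), with τ₀=1/σ₀² and τ_data=n/σ².
Here τ₀ = 1/22.0 = 0.045455 and τ_data = 26/57.2 = 0.454545, so τ_n = 0.500000.
Rearranging for μ₀: μ₀ = (μ_n·τ_n − τ_data·x̄)/τ₀ = (-12.6455·0.500000 − 0.454545·-15.2) / 0.045455 = 0.586334/0.045455 ≈ 12.9.

μ₀ = 12.9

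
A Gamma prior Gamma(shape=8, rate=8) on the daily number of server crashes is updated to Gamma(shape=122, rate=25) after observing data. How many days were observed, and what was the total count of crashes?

n = 17 days with total 114 crashes

A Gamma(α, β) prior (rate parametrization) on a Poisson rate with n observations summing to S gives posterior Gamma(α+S, β+n).
Matching: Σxᵢ = 122 − 8 = 114 and n = 25 − 8 = 17.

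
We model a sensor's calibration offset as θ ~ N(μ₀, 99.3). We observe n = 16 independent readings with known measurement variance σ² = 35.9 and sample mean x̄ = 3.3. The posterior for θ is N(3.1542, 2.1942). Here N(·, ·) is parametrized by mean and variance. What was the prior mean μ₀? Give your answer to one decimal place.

μ₀ = -3.3

With known observation variance, the Normal–Normal posterior has precision τ_n = τ₀ + n/σ² and mean μ_n = (τ₀μ₀ + (n/σ²)x̄)/τ_n.
Here τ₀ = 1/99.3 = 0.010070 and τ_data = 16/35.9 = 0.445682, so τ_n = 0.455752.
Rearranging for μ₀: μ₀ = (μ_n·τ_n − τ_data·x̄)/τ₀ = (3.1542·0.455752 − 0.445682·3.3) / 0.010070 = -0.033218/0.010070 ≈ -3.3.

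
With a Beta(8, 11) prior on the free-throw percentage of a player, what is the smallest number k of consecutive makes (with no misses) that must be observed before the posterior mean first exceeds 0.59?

After k makes and 0 misses the posterior is Beta(8+k, 11), with mean (8+k)/(8+11+k).
Set (8+k)/(19+k) > 0.59 and solve: k > (0.59·19 − 8)/(1 − 0.59) = 7.829.
The smallest integer exceeding 7.829 is 8.

k = 8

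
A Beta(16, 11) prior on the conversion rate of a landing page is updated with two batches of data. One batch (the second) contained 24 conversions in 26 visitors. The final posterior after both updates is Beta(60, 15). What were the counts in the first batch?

20 conversions and 2 bounces

Sequential conjugate updates are equivalent to a single update on the pooled data, so total successes = posterior α − prior α and total failures = posterior β − prior β.
Total across both batches: 60−16=44 conversions, 15−11=4 bounces.
Subtract the second batch: 44−24=20 conversions and 4−2=2 bounces.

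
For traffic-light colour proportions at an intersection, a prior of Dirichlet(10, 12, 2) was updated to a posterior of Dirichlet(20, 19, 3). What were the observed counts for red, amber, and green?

counts (10, 7, 1)

For a Dirichlet(α) prior with multinomial counts c, the posterior is Dirichlet(α + c) componentwise.
Counts are posterior − prior componentwise: 20−10=10, 19−12=7, 3−2=1.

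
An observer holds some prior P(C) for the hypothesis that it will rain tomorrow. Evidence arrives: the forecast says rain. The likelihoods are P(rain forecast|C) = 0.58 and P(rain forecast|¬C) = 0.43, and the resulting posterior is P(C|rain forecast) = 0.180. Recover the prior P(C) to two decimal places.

Bayes' rule in odds form gives O(C|E) = O(C)·[P(E|C)/P(E|¬C)], hence O(C) = O(C|E)/LR.
Posterior odds = 0.180/(1−0.180) = 0.2195. LR = 0.58/0.43 = 1.3488.
Prior odds = 0.2195/1.3488 = 0.1627, so P(C) = 0.1627/(1+0.1627) ≈ 0.14.

P(C) = 0.14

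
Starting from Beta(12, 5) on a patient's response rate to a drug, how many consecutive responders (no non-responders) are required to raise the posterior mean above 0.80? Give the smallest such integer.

After k responders and 0 non-responders the posterior is Beta(12+k, 5), with mean (12+k)/(12+5+k).
Set (12+k)/(17+k) > 0.80 and solve: k > (0.80·17 − 12)/(1 − 0.80) = 8.000.
The smallest integer exceeding 8.000 is 9, and checking k=9: (21)/(26) = 0.8077 > 0.80.

k = 9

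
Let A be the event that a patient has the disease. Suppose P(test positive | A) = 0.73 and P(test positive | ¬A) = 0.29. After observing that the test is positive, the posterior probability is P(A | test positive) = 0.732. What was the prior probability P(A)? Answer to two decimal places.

Bayes' rule in odds form gives O(A|E) = O(A)·[P(E|A)/P(E|¬A)], hence O(A) = O(A|E)/LR.
Posterior odds = 0.732/(1−0.732) = 2.7313. LR = 0.73/0.29 = 2.5172.
Prior odds = 2.7313/2.5172 = 1.0851, so P(A) = 1.0851/(1+1.0851) ≈ 0.52.

P(A) = 0.52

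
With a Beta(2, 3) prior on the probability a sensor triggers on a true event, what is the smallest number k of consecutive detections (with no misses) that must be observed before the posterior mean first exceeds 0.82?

k = 12

After k detections and 0 misses the posterior is Beta(2+k, 3), with mean (2+k)/(2+3+k).
Set (2+k)/(5+k) > 0.82 and solve: k > (0.82·5 − 2)/(1 − 0.82) = 11.667.
The smallest integer exceeding 11.667 is 12, and checking k=12: (14)/(17) = 0.8235 > 0.82.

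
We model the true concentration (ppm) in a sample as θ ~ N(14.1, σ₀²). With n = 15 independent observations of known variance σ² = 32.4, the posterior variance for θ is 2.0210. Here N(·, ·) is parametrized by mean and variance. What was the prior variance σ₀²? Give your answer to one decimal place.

Posterior precision equals prior precision plus data precision: 1/σ_n² = 1/σ₀² + n/σ².
So 1/σ₀² = 1/2.0210 − 15/32.4 = 0.494805 − 0.462963 = 0.031842.
Hence σ₀² = 1/0.031842 ≈ 31.4.

σ₀² = 31.4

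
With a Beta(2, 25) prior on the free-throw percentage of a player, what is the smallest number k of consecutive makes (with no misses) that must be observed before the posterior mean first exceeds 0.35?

After k makes and 0 misses the posterior is Beta(2+k, 25), with mean (2+k)/(2+25+k).
Set (2+k)/(27+k) > 0.35 and solve: k > (0.35·27 − 2)/(1 − 0.35) = 11.462.
The smallest integer exceeding 11.462 is 12.

k = 12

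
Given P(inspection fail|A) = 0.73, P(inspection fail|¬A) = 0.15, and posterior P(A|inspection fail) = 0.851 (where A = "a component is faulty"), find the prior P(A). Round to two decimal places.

P(A) = 0.54

In odds form, posterior odds = prior odds × likelihood ratio, so prior odds = posterior odds ÷ LR.
Posterior odds = 0.851/(1−0.851) = 5.7114. LR = 0.73/0.15 = 4.8667.
Prior odds = 5.7114/4.8667 = 1.1736, so P(A) = 1.1736/(1+1.1736) ≈ 0.54.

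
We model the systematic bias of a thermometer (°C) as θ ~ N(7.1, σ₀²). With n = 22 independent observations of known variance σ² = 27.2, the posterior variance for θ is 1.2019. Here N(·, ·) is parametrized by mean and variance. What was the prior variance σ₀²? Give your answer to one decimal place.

σ₀² = 43.1

For the Normal–Normal model with known σ², precisions add: τ_n = τ₀ + n/σ².
So 1/σ₀² = 1/1.2019 − 22/27.2 = 0.832016 − 0.808824 = 0.023192.
Hence σ₀² = 1/0.023192 ≈ 43.1.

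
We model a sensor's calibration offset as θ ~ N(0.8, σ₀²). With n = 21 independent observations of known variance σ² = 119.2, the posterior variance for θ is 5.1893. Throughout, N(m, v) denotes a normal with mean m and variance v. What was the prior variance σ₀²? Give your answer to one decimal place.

σ₀² = 60.5

For the Normal–Normal model with known σ², precisions add: τ_n = τ₀ + n/σ².
So 1/σ₀² = 1/5.1893 − 21/119.2 = 0.192704 − 0.176174 = 0.016530.
Hence σ₀² = 1/0.016530 ≈ 60.5.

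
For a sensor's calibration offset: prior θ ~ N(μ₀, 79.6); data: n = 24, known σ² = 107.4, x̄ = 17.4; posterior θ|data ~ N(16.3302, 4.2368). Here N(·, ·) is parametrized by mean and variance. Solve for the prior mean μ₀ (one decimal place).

With known observation variance, the Normal–Normal posterior has precision τ_n = τ₀ + n/σ² and mean μ_n = (τ₀μ₀ + (n/σ²)x̄)/τ_n.
Here τ₀ = 1/79.6 = 0.012563 and τ_data = 24/107.4 = 0.223464, so τ_n = 0.236027.
Rearranging for μ₀: μ₀ = (μ_n·τ_n − τ_data·x̄)/τ₀ = (16.3302·0.236027 − 0.223464·17.4) / 0.012563 = -0.033905/0.012563 ≈ -2.7.

μ₀ = -2.7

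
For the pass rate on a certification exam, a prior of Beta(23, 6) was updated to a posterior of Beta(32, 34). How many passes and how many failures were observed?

9 passes and 28 failures

A Beta(a, b) prior with s successes and f failures in binomial data gives a Beta(a+s, b+f) posterior.
So s = 32 − 23 = 9 and f = 34 − 6 = 28.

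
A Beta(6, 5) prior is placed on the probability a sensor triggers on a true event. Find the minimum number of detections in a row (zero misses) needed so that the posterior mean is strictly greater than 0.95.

k = 90

After k detections and 0 misses the posterior is Beta(6+k, 5), with mean (6+k)/(6+5+k).
Set (6+k)/(11+k) > 0.95 and solve: k > (0.95·11 − 6)/(1 − 0.95) = 89.000.
The smallest integer exceeding 89.000 is 90, and checking k=90: (96)/(101) = 0.9505 > 0.95.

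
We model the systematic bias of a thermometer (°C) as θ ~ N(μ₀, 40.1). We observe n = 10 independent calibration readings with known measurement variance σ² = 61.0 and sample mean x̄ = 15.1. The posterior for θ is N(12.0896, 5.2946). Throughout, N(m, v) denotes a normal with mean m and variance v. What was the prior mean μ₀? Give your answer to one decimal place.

μ₀ = -7.7

The posterior mean is a precision-weighted average: μ_n = (τ₀μ₀ + τ_data·x̄)/(τ₀+τ_data), with τ₀=1/σ₀² and τ_data=n/σ².
Here τ₀ = 1/40.1 = 0.024938 and τ_data = 10/61.0 = 0.163934, so τ_n = 0.188872.
Rearranging for μ₀: μ₀ = (μ_n·τ_n − τ_data·x̄)/τ₀ = (12.0896·0.188872 − 0.163934·15.1) / 0.024938 = -0.192016/0.024938 ≈ -7.7.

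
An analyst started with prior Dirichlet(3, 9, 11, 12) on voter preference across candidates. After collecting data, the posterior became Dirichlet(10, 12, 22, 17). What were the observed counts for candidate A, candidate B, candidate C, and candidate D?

counts (7, 3, 11, 5)

For a Dirichlet(α) prior with multinomial counts c, the posterior is Dirichlet(α + c) componentwise.
Counts are posterior − prior componentwise: 10−3=7, 12−9=3, 22−11=11, 17−12=5.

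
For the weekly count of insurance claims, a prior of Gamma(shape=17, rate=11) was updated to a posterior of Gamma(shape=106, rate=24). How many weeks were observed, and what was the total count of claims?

n = 13 weeks with total 89 claims

Gamma–Poisson conjugacy: posterior shape = α + Σxᵢ, posterior rate = β + n.
Matching: Σxᵢ = 106 − 17 = 89 and n = 24 − 11 = 13.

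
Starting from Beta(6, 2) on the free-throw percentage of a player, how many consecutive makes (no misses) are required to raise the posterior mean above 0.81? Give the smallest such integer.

After k makes and 0 misses the posterior is Beta(6+k, 2), with mean (6+k)/(6+2+k).
Set (6+k)/(8+k) > 0.81 and solve: k > (0.81·8 − 6)/(1 − 0.81) = 2.526.
The smallest integer exceeding 2.526 is 3.

k = 3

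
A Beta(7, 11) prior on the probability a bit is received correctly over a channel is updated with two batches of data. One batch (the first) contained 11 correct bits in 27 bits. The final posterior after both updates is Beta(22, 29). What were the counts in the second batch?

Sequential conjugate updates are equivalent to a single update on the pooled data, so total successes = posterior α − prior α and total failures = posterior β − prior β.
Total across both batches: 22−7=15 correct bits, 29−11=18 errors.
Subtract the first batch: 15−11=4 correct bits and 18−16=2 errors.

4 correct bits and 2 errors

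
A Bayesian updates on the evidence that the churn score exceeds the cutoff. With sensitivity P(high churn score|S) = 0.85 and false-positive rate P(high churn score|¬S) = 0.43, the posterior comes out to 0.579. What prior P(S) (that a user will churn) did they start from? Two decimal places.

P(S) = 0.41

In odds form, posterior odds = prior odds × likelihood ratio, so prior odds = posterior odds ÷ LR.
Posterior odds = 0.579/(1−0.579) = 1.3753. LR = 0.85/0.43 = 1.9767.
Prior odds = 1.3753/1.9767 = 0.6958, so P(S) = 0.6958/(1+0.6958) ≈ 0.41.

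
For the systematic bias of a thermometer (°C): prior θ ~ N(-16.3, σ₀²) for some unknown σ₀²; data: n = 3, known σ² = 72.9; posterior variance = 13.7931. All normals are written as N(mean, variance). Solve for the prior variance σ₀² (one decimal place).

σ₀² = 31.9

For the Normal–Normal model with known σ², precisions add: τ_n = τ₀ + n/σ².
So 1/σ₀² = 1/13.7931 − 3/72.9 = 0.072500 − 0.041152 = 0.031348.
Hence σ₀² = 1/0.031348 ≈ 31.9.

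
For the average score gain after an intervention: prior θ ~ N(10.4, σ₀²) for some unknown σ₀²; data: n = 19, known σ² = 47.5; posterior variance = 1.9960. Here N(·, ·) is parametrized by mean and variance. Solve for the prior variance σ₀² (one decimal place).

σ₀² = 9.9

For the Normal–Normal model with known σ², precisions add: τ_n = τ₀ + n/σ².
So 1/σ₀² = 1/1.9960 − 19/47.5 = 0.501002 − 0.400000 = 0.101002.
Hence σ₀² = 1/0.101002 ≈ 9.9.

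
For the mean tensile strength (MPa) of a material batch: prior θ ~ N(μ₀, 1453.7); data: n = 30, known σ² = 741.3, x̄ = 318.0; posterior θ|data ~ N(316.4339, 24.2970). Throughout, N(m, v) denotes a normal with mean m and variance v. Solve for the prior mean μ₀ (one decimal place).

The posterior mean is a precision-weighted average: μ_n = (τ₀μ₀ + τ_data·x̄)/(τ₀+τ_data), with τ₀=1/σ₀² and τ_data=n/σ².
Here τ₀ = 1/1453.7 = 0.000688 and τ_data = 30/741.3 = 0.040469, so τ_n = 0.041157.
Rearranging for μ₀: μ₀ = (μ_n·τ_n − τ_data·x̄)/τ₀ = (316.4339·0.041157 − 0.040469·318.0) / 0.000688 = 0.154328/0.000688 ≈ 224.3.

μ₀ = 224.3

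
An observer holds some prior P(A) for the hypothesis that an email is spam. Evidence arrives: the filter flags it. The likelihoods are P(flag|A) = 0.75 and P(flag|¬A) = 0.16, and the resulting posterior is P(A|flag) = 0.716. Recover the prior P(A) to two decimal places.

In odds form, posterior odds = prior odds × likelihood ratio, so prior odds = posterior odds ÷ LR.
Posterior odds = 0.716/(1−0.716) = 2.5211. LR = 0.75/0.16 = 4.6875.
Prior odds = 2.5211/4.6875 = 0.5378, so P(A) = 0.5378/(1+0.5378) ≈ 0.35.

P(A) = 0.35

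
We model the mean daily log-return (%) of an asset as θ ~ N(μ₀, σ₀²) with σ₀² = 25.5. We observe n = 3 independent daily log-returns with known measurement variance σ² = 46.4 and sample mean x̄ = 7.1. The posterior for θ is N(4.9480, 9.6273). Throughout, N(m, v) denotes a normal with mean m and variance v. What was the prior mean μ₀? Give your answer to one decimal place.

μ₀ = 1.4

With known observation variance, the Normal–Normal posterior has precision τ_n = τ₀ + n/σ² and mean μ_n = (τ₀μ₀ + (n/σ²)x̄)/τ_n.
Here τ₀ = 1/25.5 = 0.039216 and τ_data = 3/46.4 = 0.064655, so τ_n = 0.103871.
Rearranging for μ₀: μ₀ = (μ_n·τ_n − τ_data·x̄)/τ₀ = (4.9480·0.103871 − 0.064655·7.1) / 0.039216 = 0.054903/0.039216 ≈ 1.4.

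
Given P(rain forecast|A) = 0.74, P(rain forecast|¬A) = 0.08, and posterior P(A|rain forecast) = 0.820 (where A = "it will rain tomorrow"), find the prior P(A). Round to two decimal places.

P(A) = 0.33

In odds form, posterior odds = prior odds × likelihood ratio, so prior odds = posterior odds ÷ LR.
Posterior odds = 0.820/(1−0.820) = 4.5556. LR = 0.74/0.08 = 9.2500.
Prior odds = 4.5556/9.2500 = 0.4925, so P(A) = 0.4925/(1+0.4925) ≈ 0.33.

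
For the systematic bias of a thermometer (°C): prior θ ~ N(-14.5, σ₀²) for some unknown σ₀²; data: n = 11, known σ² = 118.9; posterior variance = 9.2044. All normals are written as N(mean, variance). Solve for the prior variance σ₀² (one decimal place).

σ₀² = 62.0

For the Normal–Normal model with known σ², precisions add: τ_n = τ₀ + n/σ².
So 1/σ₀² = 1/9.2044 − 11/118.9 = 0.108644 − 0.092515 = 0.016129.
Hence σ₀² = 1/0.016129 ≈ 62.0.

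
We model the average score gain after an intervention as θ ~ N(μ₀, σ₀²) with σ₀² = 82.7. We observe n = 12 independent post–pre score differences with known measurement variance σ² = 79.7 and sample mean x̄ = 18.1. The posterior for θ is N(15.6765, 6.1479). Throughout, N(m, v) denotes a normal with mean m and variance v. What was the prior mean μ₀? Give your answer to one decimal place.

With known observation variance, the Normal–Normal posterior has precision τ_n = τ₀ + n/σ² and mean μ_n = (τ₀μ₀ + (n/σ²)x̄)/τ_n.
Here τ₀ = 1/82.7 = 0.012092 and τ_data = 12/79.7 = 0.150565, so τ_n = 0.162657.
Rearranging for μ₀: μ₀ = (μ_n·τ_n − τ_data·x̄)/τ₀ = (15.6765·0.162657 − 0.150565·18.1) / 0.012092 = -0.175334/0.012092 ≈ -14.5.

μ₀ = -14.5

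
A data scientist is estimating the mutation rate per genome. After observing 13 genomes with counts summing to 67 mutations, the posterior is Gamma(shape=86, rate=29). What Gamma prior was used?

Gamma(shape=19, rate=16)

A Gamma(α, β) prior (rate parametrization) on a Poisson rate with n observations summing to S gives posterior Gamma(α+S, β+n).
So α = 86 − 67 = 19 and β = 29 − 13 = 16.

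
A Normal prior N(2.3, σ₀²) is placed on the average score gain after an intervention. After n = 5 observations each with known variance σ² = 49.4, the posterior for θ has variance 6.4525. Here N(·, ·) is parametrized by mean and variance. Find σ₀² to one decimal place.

For the Normal–Normal model with known σ², precisions add: τ_n = τ₀ + n/σ².
So 1/σ₀² = 1/6.4525 − 5/49.4 = 0.154979 − 0.101215 = 0.053764.
Hence σ₀² = 1/0.053764 ≈ 18.6.

σ₀² = 18.6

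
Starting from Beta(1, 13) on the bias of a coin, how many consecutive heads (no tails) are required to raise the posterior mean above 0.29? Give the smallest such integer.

k = 5

After k heads and 0 tails the posterior is Beta(1+k, 13), with mean (1+k)/(1+13+k).
Set (1+k)/(14+k) > 0.29 and solve: k > (0.29·14 − 1)/(1 − 0.29) = 4.310.
The smallest integer exceeding 4.310 is 5.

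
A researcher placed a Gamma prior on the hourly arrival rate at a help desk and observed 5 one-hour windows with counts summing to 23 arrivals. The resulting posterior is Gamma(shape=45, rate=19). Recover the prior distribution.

A Gamma(α, β) prior (rate parametrization) on a Poisson rate with n observations summing to S gives posterior Gamma(α+S, β+n).
So α = 45 − 23 = 22 and β = 19 − 5 = 14.

Gamma(shape=22, rate=14)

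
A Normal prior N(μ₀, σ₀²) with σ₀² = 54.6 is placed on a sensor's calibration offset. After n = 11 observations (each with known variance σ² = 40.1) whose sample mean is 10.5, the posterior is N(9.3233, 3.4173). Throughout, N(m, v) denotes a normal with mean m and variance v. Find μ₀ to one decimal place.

The posterior mean is a precision-weighted average: μ_n = (τ₀μ₀ + τ_data·x̄)/(τ₀+τ_data), with τ₀=1/σ₀² and τ_data=n/σ².
Here τ₀ = 1/54.6 = 0.018315 and τ_data = 11/40.1 = 0.274314, so τ_n = 0.292629.
Rearranging for μ₀: μ₀ = (μ_n·τ_n − τ_data·x̄)/τ₀ = (9.3233·0.292629 − 0.274314·10.5) / 0.018315 = -0.152029/0.018315 ≈ -8.3.

μ₀ = -8.3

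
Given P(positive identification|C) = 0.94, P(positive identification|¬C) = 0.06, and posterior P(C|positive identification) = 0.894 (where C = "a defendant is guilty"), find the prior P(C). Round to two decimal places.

Bayes' rule in odds form gives O(C|E) = O(C)·[P(E|C)/P(E|¬C)], hence O(C) = O(C|E)/LR.
Posterior odds = 0.894/(1−0.894) = 8.4340. LR = 0.94/0.06 = 15.6667.
Prior odds = 8.4340/15.6667 = 0.5383, so P(C) = 0.5383/(1+0.5383) ≈ 0.35.

P(C) = 0.35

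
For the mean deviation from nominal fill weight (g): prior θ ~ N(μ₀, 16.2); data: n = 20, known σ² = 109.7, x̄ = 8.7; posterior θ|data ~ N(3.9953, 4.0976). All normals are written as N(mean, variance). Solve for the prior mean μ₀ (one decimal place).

μ₀ = -9.9

With known observation variance, the Normal–Normal posterior has precision τ_n = τ₀ + n/σ² and mean μ_n = (τ₀μ₀ + (n/σ²)x̄)/τ_n.
Here τ₀ = 1/16.2 = 0.061728 and τ_data = 20/109.7 = 0.182315, so τ_n = 0.244043.
Rearranging for μ₀: μ₀ = (μ_n·τ_n − τ_data·x̄)/τ₀ = (3.9953·0.244043 − 0.182315·8.7) / 0.061728 = -0.611116/0.061728 ≈ -9.9.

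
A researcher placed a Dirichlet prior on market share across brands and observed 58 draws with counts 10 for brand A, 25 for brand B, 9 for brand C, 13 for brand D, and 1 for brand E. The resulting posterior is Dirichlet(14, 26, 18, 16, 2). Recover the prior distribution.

For a Dirichlet(α) prior with multinomial counts c, the posterior is Dirichlet(α + c) componentwise.
Subtract each count from the matching posterior parameter: 14−10=4, 26−25=1, 18−9=9, 16−13=3, 2−1=1.

Dirichlet(4, 1, 9, 3, 1)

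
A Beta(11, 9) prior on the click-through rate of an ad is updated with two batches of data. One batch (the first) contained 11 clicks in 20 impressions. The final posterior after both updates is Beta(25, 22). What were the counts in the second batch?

3 clicks and 4 non-clicks

Sequential conjugate updates are equivalent to a single update on the pooled data, so total successes = posterior α − prior α and total failures = posterior β − prior β.
Total across both batches: 25−11=14 clicks, 22−9=13 non-clicks.
Subtract the first batch: 14−11=3 clicks and 13−9=4 non-clicks.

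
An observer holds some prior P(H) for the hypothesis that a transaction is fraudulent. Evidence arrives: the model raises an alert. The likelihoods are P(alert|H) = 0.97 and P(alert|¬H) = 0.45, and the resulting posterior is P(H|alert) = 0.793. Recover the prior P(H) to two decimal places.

Bayes' rule in odds form gives O(H|E) = O(H)·[P(E|H)/P(E|¬H)], hence O(H) = O(H|E)/LR.
Posterior odds = 0.793/(1−0.793) = 3.8309. LR = 0.97/0.45 = 2.1556.
Prior odds = 3.8309/2.1556 = 1.7772, so P(H) = 1.7772/(1+1.7772) ≈ 0.64.

P(H) = 0.64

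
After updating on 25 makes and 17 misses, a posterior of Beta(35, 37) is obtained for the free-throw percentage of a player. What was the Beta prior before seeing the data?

Beta(10, 20)

Under Beta–binomial conjugacy the posterior parameters are (α+s, β+f).
So α = 35 − 25 = 10 and β = 37 − 17 = 20.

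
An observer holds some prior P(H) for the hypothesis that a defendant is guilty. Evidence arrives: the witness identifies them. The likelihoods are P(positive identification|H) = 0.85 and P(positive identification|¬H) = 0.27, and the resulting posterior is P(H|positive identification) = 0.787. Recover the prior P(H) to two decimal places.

In odds form, posterior odds = prior odds × likelihood ratio, so prior odds = posterior odds ÷ LR.
Posterior odds = 0.787/(1−0.787) = 3.6948. LR = 0.85/0.27 = 3.1481.
Prior odds = 3.6948/3.1481 = 1.1737, so P(H) = 1.1737/(1+1.1737) ≈ 0.54.

P(H) = 0.54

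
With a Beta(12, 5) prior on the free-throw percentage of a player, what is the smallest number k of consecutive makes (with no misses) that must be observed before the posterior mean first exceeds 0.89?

After k makes and 0 misses the posterior is Beta(12+k, 5), with mean (12+k)/(12+5+k).
Set (12+k)/(17+k) > 0.89 and solve: k > (0.89·17 − 12)/(1 − 0.89) = 28.455.
The smallest integer exceeding 28.455 is 29.

k = 29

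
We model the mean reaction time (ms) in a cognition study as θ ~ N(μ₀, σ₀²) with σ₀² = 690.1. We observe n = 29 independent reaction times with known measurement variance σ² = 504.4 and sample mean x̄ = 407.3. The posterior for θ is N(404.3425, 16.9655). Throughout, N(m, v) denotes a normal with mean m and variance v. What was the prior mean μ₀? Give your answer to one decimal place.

μ₀ = 287.0

With known observation variance, the Normal–Normal posterior has precision τ_n = τ₀ + n/σ² and mean μ_n = (τ₀μ₀ + (n/σ²)x̄)/τ_n.
Here τ₀ = 1/690.1 = 0.001449 and τ_data = 29/504.4 = 0.057494, so τ_n = 0.058943.
Rearranging for μ₀: μ₀ = (μ_n·τ_n − τ_data·x̄)/τ₀ = (404.3425·0.058943 − 0.057494·407.3) / 0.001449 = 0.415854/0.001449 ≈ 287.0.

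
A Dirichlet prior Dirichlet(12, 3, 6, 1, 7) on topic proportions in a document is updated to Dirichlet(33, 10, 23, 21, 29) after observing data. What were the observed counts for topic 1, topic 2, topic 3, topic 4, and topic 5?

counts (21, 7, 17, 20, 22)

For a Dirichlet(α) prior with multinomial counts c, the posterior is Dirichlet(α + c) componentwise.
Counts are posterior − prior componentwise: 33−12=21, 10−3=7, 23−6=17, 21−1=20, 29−7=22.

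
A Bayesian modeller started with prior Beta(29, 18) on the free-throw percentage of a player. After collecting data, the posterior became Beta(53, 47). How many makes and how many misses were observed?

24 makes and 29 misses

A Beta(a, b) prior with s successes and f failures in binomial data gives a Beta(a+s, b+f) posterior.
So s = 53 − 29 = 24 and f = 47 − 18 = 29.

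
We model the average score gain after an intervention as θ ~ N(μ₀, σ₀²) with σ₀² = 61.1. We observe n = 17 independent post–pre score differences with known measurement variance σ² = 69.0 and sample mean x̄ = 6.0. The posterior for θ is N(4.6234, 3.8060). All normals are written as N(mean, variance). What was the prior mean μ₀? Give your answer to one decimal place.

μ₀ = -16.1

With known observation variance, the Normal–Normal posterior has precision τ_n = τ₀ + n/σ² and mean μ_n = (τ₀μ₀ + (n/σ²)x̄)/τ_n.
Here τ₀ = 1/61.1 = 0.016367 and τ_data = 17/69.0 = 0.246377, so τ_n = 0.262744.
Rearranging for μ₀: μ₀ = (μ_n·τ_n − τ_data·x̄)/τ₀ = (4.6234·0.262744 − 0.246377·6.0) / 0.016367 = -0.263491/0.016367 ≈ -16.1.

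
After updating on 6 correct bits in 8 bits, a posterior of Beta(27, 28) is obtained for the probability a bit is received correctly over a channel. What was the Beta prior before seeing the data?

A Beta(a, b) prior with s successes and f failures in binomial data gives a Beta(a+s, b+f) posterior.
So a = 27 − 6 = 21 and b = 28 − 2 = 26.

Beta(21, 26)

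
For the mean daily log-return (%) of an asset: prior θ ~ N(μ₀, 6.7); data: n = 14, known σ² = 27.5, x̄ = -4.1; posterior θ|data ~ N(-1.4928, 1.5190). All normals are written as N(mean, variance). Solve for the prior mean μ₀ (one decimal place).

The posterior mean is a precision-weighted average: μ_n = (τ₀μ₀ + τ_data·x̄)/(τ₀+τ_data), with τ₀=1/σ₀² and τ_data=n/σ².
Here τ₀ = 1/6.7 = 0.149254 and τ_data = 14/27.5 = 0.509091, so τ_n = 0.658345.
Rearranging for μ₀: μ₀ = (μ_n·τ_n − τ_data·x̄)/τ₀ = (-1.4928·0.658345 − 0.509091·-4.1) / 0.149254 = 1.104496/0.149254 ≈ 7.4.

μ₀ = 7.4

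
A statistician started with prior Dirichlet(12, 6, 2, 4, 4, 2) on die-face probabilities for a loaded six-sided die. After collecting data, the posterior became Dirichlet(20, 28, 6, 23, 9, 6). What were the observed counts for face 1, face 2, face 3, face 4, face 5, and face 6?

counts (8, 22, 4, 19, 5, 4)

For a Dirichlet(α) prior with multinomial counts c, the posterior is Dirichlet(α + c) componentwise.
Counts are posterior − prior componentwise: 20−12=8, 28−6=22, 6−2=4, 23−4=19, 9−4=5, 6−2=4.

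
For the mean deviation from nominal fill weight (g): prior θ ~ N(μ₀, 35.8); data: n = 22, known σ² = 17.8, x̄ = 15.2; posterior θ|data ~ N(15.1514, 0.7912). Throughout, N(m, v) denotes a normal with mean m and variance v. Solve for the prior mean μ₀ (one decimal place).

With known observation variance, the Normal–Normal posterior has precision τ_n = τ₀ + n/σ² and mean μ_n = (τ₀μ₀ + (n/σ²)x̄)/τ_n.
Here τ₀ = 1/35.8 = 0.027933 and τ_data = 22/17.8 = 1.235955, so τ_n = 1.263888.
Rearranging for μ₀: μ₀ = (μ_n·τ_n − τ_data·x̄)/τ₀ = (15.1514·1.263888 − 1.235955·15.2) / 0.027933 = 0.363157/0.027933 ≈ 13.0.

μ₀ = 13.0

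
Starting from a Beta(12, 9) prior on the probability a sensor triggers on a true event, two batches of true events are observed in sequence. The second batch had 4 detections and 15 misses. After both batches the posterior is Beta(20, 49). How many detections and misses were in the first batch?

Because Beta–binomial updating is additive in the counts, the combined data contributed (α_post−α_prior, β_post−β_prior) successes and failures.
Total across both batches: 20−12=8 detections, 49−9=40 misses.
Subtract the second batch: 8−4=4 detections and 40−15=25 misses.

4 detections and 25 misses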